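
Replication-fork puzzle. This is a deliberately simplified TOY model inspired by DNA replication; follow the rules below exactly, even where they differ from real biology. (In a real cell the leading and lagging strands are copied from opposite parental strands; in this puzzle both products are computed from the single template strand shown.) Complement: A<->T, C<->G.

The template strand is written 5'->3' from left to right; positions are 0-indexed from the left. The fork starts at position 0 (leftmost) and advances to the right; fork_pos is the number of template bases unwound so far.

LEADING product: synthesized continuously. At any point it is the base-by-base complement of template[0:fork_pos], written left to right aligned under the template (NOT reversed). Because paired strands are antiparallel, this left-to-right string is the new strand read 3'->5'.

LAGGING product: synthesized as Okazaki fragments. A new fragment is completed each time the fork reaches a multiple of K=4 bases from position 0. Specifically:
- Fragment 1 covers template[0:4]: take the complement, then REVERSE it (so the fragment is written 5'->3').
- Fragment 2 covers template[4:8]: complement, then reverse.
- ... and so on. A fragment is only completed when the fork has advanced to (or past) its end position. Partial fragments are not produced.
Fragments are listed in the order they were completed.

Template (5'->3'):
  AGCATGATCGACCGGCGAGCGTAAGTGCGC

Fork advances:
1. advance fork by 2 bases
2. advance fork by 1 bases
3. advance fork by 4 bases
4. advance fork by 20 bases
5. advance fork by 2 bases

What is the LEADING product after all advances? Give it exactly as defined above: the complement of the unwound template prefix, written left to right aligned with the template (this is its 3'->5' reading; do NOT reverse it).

Answer: TCGTACTAGCTGGCCGCTCGCATTCACGC

Derivation:
Step 1: advance 2 -> fork_pos = 0 + 2 = 2.
Step 2: advance 1 -> fork_pos = 2 + 1 = 3.
Step 3: advance 4 -> fork_pos = 3 + 4 = 7.
Step 4: advance 20 -> fork_pos = 7 + 20 = 27.
Step 5: advance 2 -> fork_pos = 27 + 2 = 29.
Unwound prefix: template[0:29] = AGCATGATCGACCGGCGAGCGTAAGTGCG
Complement it base by base (A<->T, C<->G), keeping left-to-right order:
  [0:5] AGCAT -> TCGTA
  [5:10] GATCG -> CTAGC
  [10:15] ACCGG -> TGGCC
  [15:20] CGAGC -> GCTCG
  [20:25] GTAAG -> CATTC
  [25:29] TGCG -> ACGC
Concatenate: TCGTACTAGCTGGCCGCTCGCATTCACGC (length 29; written aligned with the template, i.e. 3'->5').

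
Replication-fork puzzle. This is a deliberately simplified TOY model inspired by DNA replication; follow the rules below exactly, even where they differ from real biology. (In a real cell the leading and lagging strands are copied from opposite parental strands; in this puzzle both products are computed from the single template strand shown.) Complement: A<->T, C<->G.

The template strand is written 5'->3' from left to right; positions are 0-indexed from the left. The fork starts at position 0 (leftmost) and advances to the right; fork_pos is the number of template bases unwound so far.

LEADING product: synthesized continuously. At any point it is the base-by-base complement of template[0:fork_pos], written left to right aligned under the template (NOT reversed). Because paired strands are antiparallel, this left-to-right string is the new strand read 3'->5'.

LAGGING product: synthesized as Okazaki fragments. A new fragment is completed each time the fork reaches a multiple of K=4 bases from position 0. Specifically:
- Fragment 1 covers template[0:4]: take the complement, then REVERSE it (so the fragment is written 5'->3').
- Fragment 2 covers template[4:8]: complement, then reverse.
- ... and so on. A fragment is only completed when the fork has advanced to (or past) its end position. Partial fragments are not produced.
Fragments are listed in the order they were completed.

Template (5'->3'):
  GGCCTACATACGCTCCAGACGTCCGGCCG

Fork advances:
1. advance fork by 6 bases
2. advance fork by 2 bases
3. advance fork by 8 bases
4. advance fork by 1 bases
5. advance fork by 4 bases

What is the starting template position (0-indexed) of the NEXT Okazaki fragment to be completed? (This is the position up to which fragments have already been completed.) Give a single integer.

Step 1: advance 6 -> fork_pos = 0 + 6 = 6. Reached multiple(s) of 4: 4 -> fragment 1 completed (1 total).
Step 2: advance 2 -> fork_pos = 6 + 2 = 8. Reached multiple(s) of 4: 8 -> fragment 2 completed (2 total).
Step 3: advance 8 -> fork_pos = 8 + 8 = 16. Reached multiple(s) of 4: 12, 16 -> fragments 3-4 completed (4 total).
Step 4: advance 1 -> fork_pos = 16 + 1 = 17. Next multiple of 4 is 20 (not reached); still 4 fragment(s).
Step 5: advance 4 -> fork_pos = 17 + 4 = 21. Reached multiple(s) of 4: 20 -> fragment 5 completed (5 total).
5 fragment(s) completed, covering template[0:20] (5 x 4 = 20). The next fragment, fragment 6, covers template[20:24], so it starts at position 20.

Answer: 20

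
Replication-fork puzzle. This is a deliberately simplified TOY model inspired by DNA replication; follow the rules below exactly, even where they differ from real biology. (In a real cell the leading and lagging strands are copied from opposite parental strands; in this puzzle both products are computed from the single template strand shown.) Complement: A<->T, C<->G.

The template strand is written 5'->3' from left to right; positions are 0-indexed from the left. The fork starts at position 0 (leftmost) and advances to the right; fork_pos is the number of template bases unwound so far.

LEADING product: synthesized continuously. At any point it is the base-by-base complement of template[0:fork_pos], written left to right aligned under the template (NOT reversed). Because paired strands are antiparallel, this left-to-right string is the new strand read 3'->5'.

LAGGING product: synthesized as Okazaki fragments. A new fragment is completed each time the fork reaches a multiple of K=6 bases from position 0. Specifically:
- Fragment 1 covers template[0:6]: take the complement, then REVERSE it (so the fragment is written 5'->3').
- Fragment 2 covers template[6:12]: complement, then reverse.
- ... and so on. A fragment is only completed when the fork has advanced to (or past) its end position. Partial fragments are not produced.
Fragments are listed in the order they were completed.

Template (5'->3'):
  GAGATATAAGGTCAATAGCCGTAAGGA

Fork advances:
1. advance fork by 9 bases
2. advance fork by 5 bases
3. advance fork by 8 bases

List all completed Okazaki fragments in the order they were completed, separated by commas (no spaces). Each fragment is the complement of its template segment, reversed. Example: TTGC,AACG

Answer: TATCTC,ACCTTA,CTATTG

Derivation:
Step 1: advance 9 -> fork_pos = 0 + 9 = 9. Reached multiple(s) of 6: 6 -> fragment 1 completed (1 total).
Step 2: advance 5 -> fork_pos = 9 + 5 = 14. Reached multiple(s) of 6: 12 -> fragment 2 completed (2 total).
Step 3: advance 8 -> fork_pos = 14 + 8 = 22. Reached multiple(s) of 6: 18 -> fragment 3 completed (3 total).
Final fork_pos = 22, so 3 fragment(s) are complete. Build each: template segment -> complement -> reverse.
Fragment 1: template[0:6] = GAGATA -> complement CTCTAT -> reversed TATCTC
Fragment 2: template[6:12] = TAAGGT -> complement ATTCCA -> reversed ACCTTA
Fragment 3: template[12:18] = CAATAG -> complement GTTATC -> reversed CTATTG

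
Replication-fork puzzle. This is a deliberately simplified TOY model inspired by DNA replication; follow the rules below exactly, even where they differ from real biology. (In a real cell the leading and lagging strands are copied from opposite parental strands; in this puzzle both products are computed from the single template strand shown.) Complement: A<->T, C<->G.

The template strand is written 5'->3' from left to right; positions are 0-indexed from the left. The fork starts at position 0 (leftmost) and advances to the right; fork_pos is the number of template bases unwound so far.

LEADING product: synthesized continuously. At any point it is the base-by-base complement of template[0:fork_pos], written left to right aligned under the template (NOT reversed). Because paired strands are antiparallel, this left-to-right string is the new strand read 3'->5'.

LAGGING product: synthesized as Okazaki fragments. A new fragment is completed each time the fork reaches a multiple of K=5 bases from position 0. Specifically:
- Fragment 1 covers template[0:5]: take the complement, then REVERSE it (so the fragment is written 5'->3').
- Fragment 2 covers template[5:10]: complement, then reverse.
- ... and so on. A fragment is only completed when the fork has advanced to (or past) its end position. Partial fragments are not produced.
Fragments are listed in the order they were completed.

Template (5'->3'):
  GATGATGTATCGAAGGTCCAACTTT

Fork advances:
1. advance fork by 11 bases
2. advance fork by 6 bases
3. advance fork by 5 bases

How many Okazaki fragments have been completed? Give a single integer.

Step 1: advance 11 -> fork_pos = 0 + 11 = 11. Reached multiple(s) of 5: 5, 10 -> fragments 1-2 completed (2 total).
Step 2: advance 6 -> fork_pos = 11 + 6 = 17. Reached multiple(s) of 5: 15 -> fragment 3 completed (3 total).
Step 3: advance 5 -> fork_pos = 17 + 5 = 22. Reached multiple(s) of 5: 20 -> fragment 4 completed (4 total).
Check: final fork_pos = 22; the multiples of 5 that are <= 22 are 5..20 -> 22 // 5 = 4 completed fragment(s).

Answer: 4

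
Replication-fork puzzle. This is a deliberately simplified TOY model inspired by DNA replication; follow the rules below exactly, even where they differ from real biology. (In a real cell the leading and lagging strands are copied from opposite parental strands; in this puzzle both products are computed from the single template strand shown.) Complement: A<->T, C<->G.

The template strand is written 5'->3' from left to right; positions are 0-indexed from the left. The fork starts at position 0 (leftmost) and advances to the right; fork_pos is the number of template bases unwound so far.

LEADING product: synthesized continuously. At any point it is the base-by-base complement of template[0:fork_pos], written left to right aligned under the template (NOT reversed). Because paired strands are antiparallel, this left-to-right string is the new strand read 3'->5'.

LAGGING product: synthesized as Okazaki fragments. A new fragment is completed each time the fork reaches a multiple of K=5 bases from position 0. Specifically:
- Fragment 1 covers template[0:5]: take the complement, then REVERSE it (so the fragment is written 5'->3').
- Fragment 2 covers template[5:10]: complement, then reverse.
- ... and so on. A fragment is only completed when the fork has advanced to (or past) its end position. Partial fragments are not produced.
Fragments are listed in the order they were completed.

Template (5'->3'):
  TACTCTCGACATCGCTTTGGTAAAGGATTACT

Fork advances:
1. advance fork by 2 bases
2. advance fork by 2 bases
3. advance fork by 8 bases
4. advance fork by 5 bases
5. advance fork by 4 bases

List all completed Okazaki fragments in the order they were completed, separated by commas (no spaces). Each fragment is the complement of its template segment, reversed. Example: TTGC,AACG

Step 1: advance 2 -> fork_pos = 0 + 2 = 2. Next multiple of 5 is 5 (not reached); still 0 fragment(s).
Step 2: advance 2 -> fork_pos = 2 + 2 = 4. Next multiple of 5 is 5 (not reached); still 0 fragment(s).
Step 3: advance 8 -> fork_pos = 4 + 8 = 12. Reached multiple(s) of 5: 5, 10 -> fragments 1-2 completed (2 total).
Step 4: advance 5 -> fork_pos = 12 + 5 = 17. Reached multiple(s) of 5: 15 -> fragment 3 completed (3 total).
Step 5: advance 4 -> fork_pos = 17 + 4 = 21. Reached multiple(s) of 5: 20 -> fragment 4 completed (4 total).
Final fork_pos = 21, so 4 fragment(s) are complete. Build each: template segment -> complement -> reverse.
Fragment 1: template[0:5] = TACTC -> complement ATGAG -> reversed GAGTA
Fragment 2: template[5:10] = TCGAC -> complement AGCTG -> reversed GTCGA
Fragment 3: template[10:15] = ATCGC -> complement TAGCG -> reversed GCGAT
Fragment 4: template[15:20] = TTTGG -> complement AAACC -> reversed CCAAA

Answer: GAGTA,GTCGA,GCGAT,CCAAA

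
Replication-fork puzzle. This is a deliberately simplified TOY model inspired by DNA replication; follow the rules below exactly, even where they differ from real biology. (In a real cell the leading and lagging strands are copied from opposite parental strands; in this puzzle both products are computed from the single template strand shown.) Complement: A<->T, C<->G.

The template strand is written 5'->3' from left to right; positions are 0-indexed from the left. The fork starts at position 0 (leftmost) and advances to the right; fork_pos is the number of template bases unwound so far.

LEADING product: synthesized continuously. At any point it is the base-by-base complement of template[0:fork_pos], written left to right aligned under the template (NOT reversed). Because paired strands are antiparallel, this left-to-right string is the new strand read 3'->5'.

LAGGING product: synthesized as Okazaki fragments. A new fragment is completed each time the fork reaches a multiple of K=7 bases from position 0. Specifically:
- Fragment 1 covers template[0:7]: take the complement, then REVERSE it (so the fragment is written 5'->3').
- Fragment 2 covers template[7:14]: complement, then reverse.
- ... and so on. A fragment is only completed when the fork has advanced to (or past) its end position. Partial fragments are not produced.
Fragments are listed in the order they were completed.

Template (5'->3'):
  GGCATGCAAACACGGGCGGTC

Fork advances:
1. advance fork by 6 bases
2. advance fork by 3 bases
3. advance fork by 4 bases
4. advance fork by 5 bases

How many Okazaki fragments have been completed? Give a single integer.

Step 1: advance 6 -> fork_pos = 0 + 6 = 6. Next multiple of 7 is 7 (not reached); still 0 fragment(s).
Step 2: advance 3 -> fork_pos = 6 + 3 = 9. Reached multiple(s) of 7: 7 -> fragment 1 completed (1 total).
Step 3: advance 4 -> fork_pos = 9 + 4 = 13. Next multiple of 7 is 14 (not reached); still 1 fragment(s).
Step 4: advance 5 -> fork_pos = 13 + 5 = 18. Reached multiple(s) of 7: 14 -> fragment 2 completed (2 total).
Check: final fork_pos = 18; the multiples of 7 that are <= 18 are 7..14 -> 18 // 7 = 2 completed fragment(s).

Answer: 2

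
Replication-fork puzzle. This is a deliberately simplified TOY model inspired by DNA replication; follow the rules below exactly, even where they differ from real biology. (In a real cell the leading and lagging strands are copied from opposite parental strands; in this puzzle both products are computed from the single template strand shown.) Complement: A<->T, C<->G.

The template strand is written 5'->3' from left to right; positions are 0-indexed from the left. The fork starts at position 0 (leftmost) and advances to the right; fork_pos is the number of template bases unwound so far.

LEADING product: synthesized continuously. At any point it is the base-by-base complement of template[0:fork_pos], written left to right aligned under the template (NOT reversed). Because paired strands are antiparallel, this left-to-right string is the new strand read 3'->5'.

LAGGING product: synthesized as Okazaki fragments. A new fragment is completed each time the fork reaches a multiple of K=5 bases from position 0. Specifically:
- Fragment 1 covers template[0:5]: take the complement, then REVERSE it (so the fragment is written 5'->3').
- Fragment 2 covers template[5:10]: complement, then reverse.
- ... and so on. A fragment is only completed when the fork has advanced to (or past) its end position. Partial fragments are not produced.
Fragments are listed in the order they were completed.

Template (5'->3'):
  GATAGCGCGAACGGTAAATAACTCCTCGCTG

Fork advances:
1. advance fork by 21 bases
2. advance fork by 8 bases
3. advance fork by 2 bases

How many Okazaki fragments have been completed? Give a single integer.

Answer: 6

Derivation:
Step 1: advance 21 -> fork_pos = 0 + 21 = 21. Reached multiple(s) of 5: 5, 10, 15, 20 -> fragments 1-4 completed (4 total).
Step 2: advance 8 -> fork_pos = 21 + 8 = 29. Reached multiple(s) of 5: 25 -> fragment 5 completed (5 total).
Step 3: advance 2 -> fork_pos = 29 + 2 = 31. Reached multiple(s) of 5: 30 -> fragment 6 completed (6 total).
Check: final fork_pos = 31; the multiples of 5 that are <= 31 are 5..30 -> 31 // 5 = 6 completed fragment(s).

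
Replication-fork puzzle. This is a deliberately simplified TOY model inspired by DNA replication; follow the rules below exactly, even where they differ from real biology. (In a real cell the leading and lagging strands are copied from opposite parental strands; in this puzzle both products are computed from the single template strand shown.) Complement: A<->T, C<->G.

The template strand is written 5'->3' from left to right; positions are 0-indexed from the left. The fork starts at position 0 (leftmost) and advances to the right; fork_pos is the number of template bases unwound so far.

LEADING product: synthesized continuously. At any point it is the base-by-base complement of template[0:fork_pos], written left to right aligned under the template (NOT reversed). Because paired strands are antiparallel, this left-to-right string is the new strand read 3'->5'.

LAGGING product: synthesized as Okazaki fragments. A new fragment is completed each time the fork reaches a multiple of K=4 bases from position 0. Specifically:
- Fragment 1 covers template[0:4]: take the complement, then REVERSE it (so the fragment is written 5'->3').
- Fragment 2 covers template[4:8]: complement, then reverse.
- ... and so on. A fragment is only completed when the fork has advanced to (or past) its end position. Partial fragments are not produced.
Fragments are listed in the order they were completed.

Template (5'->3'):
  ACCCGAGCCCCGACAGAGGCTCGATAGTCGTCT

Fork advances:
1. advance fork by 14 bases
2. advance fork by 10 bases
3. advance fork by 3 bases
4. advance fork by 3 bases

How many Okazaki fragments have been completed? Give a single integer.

Step 1: advance 14 -> fork_pos = 0 + 14 = 14. Reached multiple(s) of 4: 4, 8, 12 -> fragments 1-3 completed (3 total).
Step 2: advance 10 -> fork_pos = 14 + 10 = 24. Reached multiple(s) of 4: 16, 20, 24 -> fragments 4-6 completed (6 total).
Step 3: advance 3 -> fork_pos = 24 + 3 = 27. Next multiple of 4 is 28 (not reached); still 6 fragment(s).
Step 4: advance 3 -> fork_pos = 27 + 3 = 30. Reached multiple(s) of 4: 28 -> fragment 7 completed (7 total).
Check: final fork_pos = 30; the multiples of 4 that are <= 30 are 4..28 -> 30 // 4 = 7 completed fragment(s).

Answer: 7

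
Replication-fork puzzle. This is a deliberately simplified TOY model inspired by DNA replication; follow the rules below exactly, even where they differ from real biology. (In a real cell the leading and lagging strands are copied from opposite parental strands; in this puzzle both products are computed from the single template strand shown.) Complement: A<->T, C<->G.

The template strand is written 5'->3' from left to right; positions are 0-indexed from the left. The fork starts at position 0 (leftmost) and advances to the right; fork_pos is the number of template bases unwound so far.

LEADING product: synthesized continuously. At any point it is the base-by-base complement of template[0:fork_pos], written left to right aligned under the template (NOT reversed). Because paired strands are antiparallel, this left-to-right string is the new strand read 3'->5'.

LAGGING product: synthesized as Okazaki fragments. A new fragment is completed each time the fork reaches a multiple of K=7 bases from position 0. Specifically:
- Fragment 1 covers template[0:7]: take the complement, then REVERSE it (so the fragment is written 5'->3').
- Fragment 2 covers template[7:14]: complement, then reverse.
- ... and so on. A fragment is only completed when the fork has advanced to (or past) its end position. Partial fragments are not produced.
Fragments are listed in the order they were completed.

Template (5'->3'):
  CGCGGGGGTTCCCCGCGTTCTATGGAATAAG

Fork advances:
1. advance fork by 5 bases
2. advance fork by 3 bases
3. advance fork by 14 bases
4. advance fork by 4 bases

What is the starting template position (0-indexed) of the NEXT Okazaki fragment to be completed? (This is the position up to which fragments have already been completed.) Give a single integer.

Answer: 21

Derivation:
Step 1: advance 5 -> fork_pos = 0 + 5 = 5. Next multiple of 7 is 7 (not reached); still 0 fragment(s).
Step 2: advance 3 -> fork_pos = 5 + 3 = 8. Reached multiple(s) of 7: 7 -> fragment 1 completed (1 total).
Step 3: advance 14 -> fork_pos = 8 + 14 = 22. Reached multiple(s) of 7: 14, 21 -> fragments 2-3 completed (3 total).
Step 4: advance 4 -> fork_pos = 22 + 4 = 26. Next multiple of 7 is 28 (not reached); still 3 fragment(s).
3 fragment(s) completed, covering template[0:21] (3 x 7 = 21). The next fragment, fragment 4, covers template[21:28], so it starts at position 21.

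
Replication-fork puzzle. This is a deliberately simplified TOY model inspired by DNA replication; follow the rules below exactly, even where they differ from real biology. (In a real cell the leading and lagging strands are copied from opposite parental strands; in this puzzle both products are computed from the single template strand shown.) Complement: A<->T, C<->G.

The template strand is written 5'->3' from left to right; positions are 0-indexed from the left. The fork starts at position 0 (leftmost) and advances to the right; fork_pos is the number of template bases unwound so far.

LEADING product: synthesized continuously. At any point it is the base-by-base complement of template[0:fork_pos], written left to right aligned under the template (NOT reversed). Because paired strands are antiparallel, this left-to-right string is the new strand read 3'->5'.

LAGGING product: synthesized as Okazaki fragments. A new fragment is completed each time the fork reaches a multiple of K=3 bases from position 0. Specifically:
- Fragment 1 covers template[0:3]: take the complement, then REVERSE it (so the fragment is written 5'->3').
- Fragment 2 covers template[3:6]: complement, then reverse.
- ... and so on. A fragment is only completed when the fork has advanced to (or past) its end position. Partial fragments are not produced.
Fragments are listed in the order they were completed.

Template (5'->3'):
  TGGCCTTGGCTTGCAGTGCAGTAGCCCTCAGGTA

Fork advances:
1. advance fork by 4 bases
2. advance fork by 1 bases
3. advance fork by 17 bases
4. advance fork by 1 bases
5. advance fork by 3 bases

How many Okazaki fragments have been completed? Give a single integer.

Answer: 8

Derivation:
Step 1: advance 4 -> fork_pos = 0 + 4 = 4. Reached multiple(s) of 3: 3 -> fragment 1 completed (1 total).
Step 2: advance 1 -> fork_pos = 4 + 1 = 5. Next multiple of 3 is 6 (not reached); still 1 fragment(s).
Step 3: advance 17 -> fork_pos = 5 + 17 = 22. Reached multiple(s) of 3: 6, 9, 12, 15, 18, 21 -> fragments 2-7 completed (7 total).
Step 4: advance 1 -> fork_pos = 22 + 1 = 23. Next multiple of 3 is 24 (not reached); still 7 fragment(s).
Step 5: advance 3 -> fork_pos = 23 + 3 = 26. Reached multiple(s) of 3: 24 -> fragment 8 completed (8 total).
Check: final fork_pos = 26; the multiples of 3 that are <= 26 are 3..24 -> 26 // 3 = 8 completed fragment(s).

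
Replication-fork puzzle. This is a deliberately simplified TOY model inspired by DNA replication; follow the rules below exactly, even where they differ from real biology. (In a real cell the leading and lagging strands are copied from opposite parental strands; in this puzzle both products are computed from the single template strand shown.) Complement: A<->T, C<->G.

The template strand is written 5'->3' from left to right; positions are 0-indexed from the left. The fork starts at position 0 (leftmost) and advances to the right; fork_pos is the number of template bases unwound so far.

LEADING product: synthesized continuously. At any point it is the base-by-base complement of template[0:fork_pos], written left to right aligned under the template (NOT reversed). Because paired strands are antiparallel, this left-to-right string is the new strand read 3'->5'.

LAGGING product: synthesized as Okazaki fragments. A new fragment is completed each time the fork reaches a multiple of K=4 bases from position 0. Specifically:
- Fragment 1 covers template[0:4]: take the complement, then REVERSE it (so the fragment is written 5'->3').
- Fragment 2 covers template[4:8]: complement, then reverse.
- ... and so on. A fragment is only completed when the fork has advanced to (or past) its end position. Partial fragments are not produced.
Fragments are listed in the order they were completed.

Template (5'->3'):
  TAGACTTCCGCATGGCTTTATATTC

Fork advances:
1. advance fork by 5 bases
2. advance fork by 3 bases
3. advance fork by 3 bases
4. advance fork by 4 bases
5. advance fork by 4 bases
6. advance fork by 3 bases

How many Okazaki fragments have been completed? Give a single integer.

Answer: 5

Derivation:
Step 1: advance 5 -> fork_pos = 0 + 5 = 5. Reached multiple(s) of 4: 4 -> fragment 1 completed (1 total).
Step 2: advance 3 -> fork_pos = 5 + 3 = 8. Reached multiple(s) of 4: 8 -> fragment 2 completed (2 total).
Step 3: advance 3 -> fork_pos = 8 + 3 = 11. Next multiple of 4 is 12 (not reached); still 2 fragment(s).
Step 4: advance 4 -> fork_pos = 11 + 4 = 15. Reached multiple(s) of 4: 12 -> fragment 3 completed (3 total).
Step 5: advance 4 -> fork_pos = 15 + 4 = 19. Reached multiple(s) of 4: 16 -> fragment 4 completed (4 total).
Step 6: advance 3 -> fork_pos = 19 + 3 = 22. Reached multiple(s) of 4: 20 -> fragment 5 completed (5 total).
Check: final fork_pos = 22; the multiples of 4 that are <= 22 are 4..20 -> 22 // 4 = 5 completed fragment(s).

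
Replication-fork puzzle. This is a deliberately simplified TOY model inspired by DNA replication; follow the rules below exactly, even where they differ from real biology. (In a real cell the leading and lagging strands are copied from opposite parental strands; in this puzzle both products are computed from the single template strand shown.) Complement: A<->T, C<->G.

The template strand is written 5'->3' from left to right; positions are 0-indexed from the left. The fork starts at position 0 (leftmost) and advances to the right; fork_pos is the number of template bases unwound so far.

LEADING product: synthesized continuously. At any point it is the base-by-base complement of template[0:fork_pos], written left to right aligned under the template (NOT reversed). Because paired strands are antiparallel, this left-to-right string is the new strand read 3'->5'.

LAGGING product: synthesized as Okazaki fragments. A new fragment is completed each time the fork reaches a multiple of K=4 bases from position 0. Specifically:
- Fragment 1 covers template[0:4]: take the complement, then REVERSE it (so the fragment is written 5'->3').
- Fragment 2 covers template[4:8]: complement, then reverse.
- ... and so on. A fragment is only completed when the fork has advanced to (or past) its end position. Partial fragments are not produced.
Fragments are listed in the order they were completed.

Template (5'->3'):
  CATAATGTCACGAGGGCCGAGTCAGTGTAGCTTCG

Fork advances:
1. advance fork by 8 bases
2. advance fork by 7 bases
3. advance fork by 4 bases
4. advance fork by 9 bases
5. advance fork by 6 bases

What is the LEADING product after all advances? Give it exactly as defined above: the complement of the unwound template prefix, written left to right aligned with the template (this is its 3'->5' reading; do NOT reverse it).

Answer: GTATTACAGTGCTCCCGGCTCAGTCACATCGAAG

Derivation:
Step 1: advance 8 -> fork_pos = 0 + 8 = 8.
Step 2: advance 7 -> fork_pos = 8 + 7 = 15.
Step 3: advance 4 -> fork_pos = 15 + 4 = 19.
Step 4: advance 9 -> fork_pos = 19 + 9 = 28.
Step 5: advance 6 -> fork_pos = 28 + 6 = 34.
Unwound prefix: template[0:34] = CATAATGTCACGAGGGCCGAGTCAGTGTAGCTTC
Complement it base by base (A<->T, C<->G), keeping left-to-right order:
  [0:5] CATAA -> GTATT
  [5:10] TGTCA -> ACAGT
  [10:15] CGAGG -> GCTCC
  [15:20] GCCGA -> CGGCT
  [20:25] GTCAG -> CAGTC
  [25:30] TGTAG -> ACATC
  [30:34] CTTC -> GAAG
Concatenate: GTATTACAGTGCTCCCGGCTCAGTCACATCGAAG (length 34; written aligned with the template, i.e. 3'->5').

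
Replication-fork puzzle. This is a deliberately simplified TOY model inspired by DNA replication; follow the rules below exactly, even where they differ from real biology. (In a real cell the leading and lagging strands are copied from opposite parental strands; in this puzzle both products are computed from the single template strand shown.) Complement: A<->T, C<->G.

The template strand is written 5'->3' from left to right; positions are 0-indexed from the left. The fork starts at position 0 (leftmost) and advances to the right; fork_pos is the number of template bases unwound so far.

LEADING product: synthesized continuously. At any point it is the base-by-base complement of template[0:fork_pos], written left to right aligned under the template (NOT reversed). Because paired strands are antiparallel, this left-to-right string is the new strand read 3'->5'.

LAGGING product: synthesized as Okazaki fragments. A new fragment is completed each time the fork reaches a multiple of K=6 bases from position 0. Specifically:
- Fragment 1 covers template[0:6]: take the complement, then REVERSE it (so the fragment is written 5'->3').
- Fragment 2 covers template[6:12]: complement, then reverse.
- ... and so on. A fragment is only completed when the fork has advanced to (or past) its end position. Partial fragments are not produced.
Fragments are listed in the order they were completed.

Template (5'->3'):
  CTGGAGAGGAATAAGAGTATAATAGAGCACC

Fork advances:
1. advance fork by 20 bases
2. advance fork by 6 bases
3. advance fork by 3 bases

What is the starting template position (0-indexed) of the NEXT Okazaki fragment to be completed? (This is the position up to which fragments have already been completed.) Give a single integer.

Step 1: advance 20 -> fork_pos = 0 + 20 = 20. Reached multiple(s) of 6: 6, 12, 18 -> fragments 1-3 completed (3 total).
Step 2: advance 6 -> fork_pos = 20 + 6 = 26. Reached multiple(s) of 6: 24 -> fragment 4 completed (4 total).
Step 3: advance 3 -> fork_pos = 26 + 3 = 29. Next multiple of 6 is 30 (not reached); still 4 fragment(s).
4 fragment(s) completed, covering template[0:24] (4 x 6 = 24). The next fragment, fragment 5, covers template[24:30], so it starts at position 24.

Answer: 24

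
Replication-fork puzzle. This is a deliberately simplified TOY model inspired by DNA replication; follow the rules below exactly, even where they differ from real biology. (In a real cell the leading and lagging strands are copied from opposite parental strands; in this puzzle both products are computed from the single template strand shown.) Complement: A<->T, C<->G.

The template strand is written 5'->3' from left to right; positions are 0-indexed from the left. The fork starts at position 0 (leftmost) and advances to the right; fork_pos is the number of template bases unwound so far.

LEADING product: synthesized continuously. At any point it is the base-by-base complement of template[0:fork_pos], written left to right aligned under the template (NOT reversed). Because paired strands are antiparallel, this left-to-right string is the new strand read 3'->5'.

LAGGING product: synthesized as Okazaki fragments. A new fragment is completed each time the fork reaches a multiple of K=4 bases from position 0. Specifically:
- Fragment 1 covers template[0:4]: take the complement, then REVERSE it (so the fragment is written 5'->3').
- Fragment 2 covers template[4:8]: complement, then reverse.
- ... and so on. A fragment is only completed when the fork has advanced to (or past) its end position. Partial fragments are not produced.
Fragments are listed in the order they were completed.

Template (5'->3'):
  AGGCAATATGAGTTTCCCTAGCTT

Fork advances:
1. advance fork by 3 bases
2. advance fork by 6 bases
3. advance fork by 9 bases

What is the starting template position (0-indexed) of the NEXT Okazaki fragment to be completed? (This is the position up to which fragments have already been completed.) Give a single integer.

Answer: 16

Derivation:
Step 1: advance 3 -> fork_pos = 0 + 3 = 3. Next multiple of 4 is 4 (not reached); still 0 fragment(s).
Step 2: advance 6 -> fork_pos = 3 + 6 = 9. Reached multiple(s) of 4: 4, 8 -> fragments 1-2 completed (2 total).
Step 3: advance 9 -> fork_pos = 9 + 9 = 18. Reached multiple(s) of 4: 12, 16 -> fragments 3-4 completed (4 total).
4 fragment(s) completed, covering template[0:16] (4 x 4 = 16). The next fragment, fragment 5, covers template[16:20], so it starts at position 16.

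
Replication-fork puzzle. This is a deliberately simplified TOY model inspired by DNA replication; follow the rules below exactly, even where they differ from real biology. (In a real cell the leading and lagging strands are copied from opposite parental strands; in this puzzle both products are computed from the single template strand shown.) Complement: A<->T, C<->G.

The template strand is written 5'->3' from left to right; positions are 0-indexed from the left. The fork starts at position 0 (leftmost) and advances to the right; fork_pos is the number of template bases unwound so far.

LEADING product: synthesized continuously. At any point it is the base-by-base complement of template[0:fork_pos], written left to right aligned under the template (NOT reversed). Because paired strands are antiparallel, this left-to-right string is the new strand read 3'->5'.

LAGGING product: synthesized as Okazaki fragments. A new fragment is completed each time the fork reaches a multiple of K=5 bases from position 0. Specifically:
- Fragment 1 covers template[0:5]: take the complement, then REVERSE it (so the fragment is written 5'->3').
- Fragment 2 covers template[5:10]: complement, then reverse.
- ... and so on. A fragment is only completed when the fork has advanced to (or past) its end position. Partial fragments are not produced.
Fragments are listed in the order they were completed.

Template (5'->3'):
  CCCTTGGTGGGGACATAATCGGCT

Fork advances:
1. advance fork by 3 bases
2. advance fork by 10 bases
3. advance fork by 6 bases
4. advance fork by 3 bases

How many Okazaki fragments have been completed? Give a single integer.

Step 1: advance 3 -> fork_pos = 0 + 3 = 3. Next multiple of 5 is 5 (not reached); still 0 fragment(s).
Step 2: advance 10 -> fork_pos = 3 + 10 = 13. Reached multiple(s) of 5: 5, 10 -> fragments 1-2 completed (2 total).
Step 3: advance 6 -> fork_pos = 13 + 6 = 19. Reached multiple(s) of 5: 15 -> fragment 3 completed (3 total).
Step 4: advance 3 -> fork_pos = 19 + 3 = 22. Reached multiple(s) of 5: 20 -> fragment 4 completed (4 total).
Check: final fork_pos = 22; the multiples of 5 that are <= 22 are 5..20 -> 22 // 5 = 4 completed fragment(s).

Answer: 4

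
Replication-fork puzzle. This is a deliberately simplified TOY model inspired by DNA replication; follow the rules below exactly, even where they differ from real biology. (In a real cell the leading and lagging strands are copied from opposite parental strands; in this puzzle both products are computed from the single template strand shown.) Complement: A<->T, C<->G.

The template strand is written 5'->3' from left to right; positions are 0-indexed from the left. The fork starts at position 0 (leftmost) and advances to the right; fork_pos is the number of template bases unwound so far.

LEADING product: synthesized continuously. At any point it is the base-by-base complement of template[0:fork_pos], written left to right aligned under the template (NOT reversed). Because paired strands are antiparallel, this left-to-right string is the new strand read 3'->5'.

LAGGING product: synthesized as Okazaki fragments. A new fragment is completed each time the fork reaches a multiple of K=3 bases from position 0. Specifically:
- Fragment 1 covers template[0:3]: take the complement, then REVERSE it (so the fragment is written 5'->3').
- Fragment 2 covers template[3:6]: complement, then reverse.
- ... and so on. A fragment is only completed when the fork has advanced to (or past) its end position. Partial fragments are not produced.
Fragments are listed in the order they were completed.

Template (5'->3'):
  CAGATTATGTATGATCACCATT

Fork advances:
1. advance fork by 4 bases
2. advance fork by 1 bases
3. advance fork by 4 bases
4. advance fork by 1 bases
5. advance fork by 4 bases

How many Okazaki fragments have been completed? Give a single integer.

Step 1: advance 4 -> fork_pos = 0 + 4 = 4. Reached multiple(s) of 3: 3 -> fragment 1 completed (1 total).
Step 2: advance 1 -> fork_pos = 4 + 1 = 5. Next multiple of 3 is 6 (not reached); still 1 fragment(s).
Step 3: advance 4 -> fork_pos = 5 + 4 = 9. Reached multiple(s) of 3: 6, 9 -> fragments 2-3 completed (3 total).
Step 4: advance 1 -> fork_pos = 9 + 1 = 10. Next multiple of 3 is 12 (not reached); still 3 fragment(s).
Step 5: advance 4 -> fork_pos = 10 + 4 = 14. Reached multiple(s) of 3: 12 -> fragment 4 completed (4 total).
Check: final fork_pos = 14; the multiples of 3 that are <= 14 are 3..12 -> 14 // 3 = 4 completed fragment(s).

Answer: 4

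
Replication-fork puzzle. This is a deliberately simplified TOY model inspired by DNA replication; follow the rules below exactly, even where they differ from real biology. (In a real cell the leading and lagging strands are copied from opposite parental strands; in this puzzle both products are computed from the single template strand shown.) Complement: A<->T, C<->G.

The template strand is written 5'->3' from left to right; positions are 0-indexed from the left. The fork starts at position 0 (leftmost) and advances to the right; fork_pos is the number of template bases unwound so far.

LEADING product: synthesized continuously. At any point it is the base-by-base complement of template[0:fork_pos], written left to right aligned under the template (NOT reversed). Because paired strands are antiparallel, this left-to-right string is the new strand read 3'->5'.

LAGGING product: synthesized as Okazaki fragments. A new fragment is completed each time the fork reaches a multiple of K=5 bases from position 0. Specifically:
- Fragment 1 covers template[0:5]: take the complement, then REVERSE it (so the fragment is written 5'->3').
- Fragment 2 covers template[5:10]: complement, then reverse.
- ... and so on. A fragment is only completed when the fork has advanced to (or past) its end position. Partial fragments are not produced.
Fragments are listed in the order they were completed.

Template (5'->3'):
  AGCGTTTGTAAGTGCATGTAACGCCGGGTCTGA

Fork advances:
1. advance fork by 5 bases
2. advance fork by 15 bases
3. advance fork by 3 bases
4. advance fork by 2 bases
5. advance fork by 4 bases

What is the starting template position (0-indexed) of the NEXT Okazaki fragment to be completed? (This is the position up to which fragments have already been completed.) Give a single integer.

Answer: 25

Derivation:
Step 1: advance 5 -> fork_pos = 0 + 5 = 5. Reached multiple(s) of 5: 5 -> fragment 1 completed (1 total).
Step 2: advance 15 -> fork_pos = 5 + 15 = 20. Reached multiple(s) of 5: 10, 15, 20 -> fragments 2-4 completed (4 total).
Step 3: advance 3 -> fork_pos = 20 + 3 = 23. Next multiple of 5 is 25 (not reached); still 4 fragment(s).
Step 4: advance 2 -> fork_pos = 23 + 2 = 25. Reached multiple(s) of 5: 25 -> fragment 5 completed (5 total).
Step 5: advance 4 -> fork_pos = 25 + 4 = 29. Next multiple of 5 is 30 (not reached); still 5 fragment(s).
5 fragment(s) completed, covering template[0:25] (5 x 5 = 25). The next fragment, fragment 6, covers template[25:30], so it starts at position 25.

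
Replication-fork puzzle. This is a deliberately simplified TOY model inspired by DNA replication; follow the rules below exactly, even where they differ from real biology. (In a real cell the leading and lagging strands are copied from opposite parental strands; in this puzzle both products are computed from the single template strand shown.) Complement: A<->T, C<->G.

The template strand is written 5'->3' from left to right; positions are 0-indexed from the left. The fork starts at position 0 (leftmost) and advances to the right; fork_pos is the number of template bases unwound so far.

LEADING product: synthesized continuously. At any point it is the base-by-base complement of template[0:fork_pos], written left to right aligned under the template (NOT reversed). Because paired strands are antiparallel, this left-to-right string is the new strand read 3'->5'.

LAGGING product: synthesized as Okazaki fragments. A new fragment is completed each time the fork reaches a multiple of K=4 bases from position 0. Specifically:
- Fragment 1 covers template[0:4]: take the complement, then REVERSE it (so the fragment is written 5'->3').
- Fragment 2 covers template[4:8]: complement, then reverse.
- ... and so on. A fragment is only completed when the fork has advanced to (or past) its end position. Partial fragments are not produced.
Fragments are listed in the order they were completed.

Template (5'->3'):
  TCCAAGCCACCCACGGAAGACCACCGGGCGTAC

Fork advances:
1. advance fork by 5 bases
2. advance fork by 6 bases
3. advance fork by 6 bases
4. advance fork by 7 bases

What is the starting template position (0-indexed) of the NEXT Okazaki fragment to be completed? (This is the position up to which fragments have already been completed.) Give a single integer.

Answer: 24

Derivation:
Step 1: advance 5 -> fork_pos = 0 + 5 = 5. Reached multiple(s) of 4: 4 -> fragment 1 completed (1 total).
Step 2: advance 6 -> fork_pos = 5 + 6 = 11. Reached multiple(s) of 4: 8 -> fragment 2 completed (2 total).
Step 3: advance 6 -> fork_pos = 11 + 6 = 17. Reached multiple(s) of 4: 12, 16 -> fragments 3-4 completed (4 total).
Step 4: advance 7 -> fork_pos = 17 + 7 = 24. Reached multiple(s) of 4: 20, 24 -> fragments 5-6 completed (6 total).
6 fragment(s) completed, covering template[0:24] (6 x 4 = 24). The next fragment, fragment 7, covers template[24:28], so it starts at position 24.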